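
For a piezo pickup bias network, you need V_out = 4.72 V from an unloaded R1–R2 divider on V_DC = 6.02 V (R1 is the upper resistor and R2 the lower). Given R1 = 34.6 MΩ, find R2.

R2 ≈ 126 MΩ

Required fraction k = V_out/V_DC = 0.7841.
Rearranging, R2 = R1·k/(1−k) = 34.6 × 3.631 = 125.6 MΩ.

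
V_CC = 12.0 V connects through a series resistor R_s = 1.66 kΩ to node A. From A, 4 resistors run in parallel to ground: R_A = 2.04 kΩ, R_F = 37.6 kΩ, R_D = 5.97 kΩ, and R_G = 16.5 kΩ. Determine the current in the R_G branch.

I ≈ 0.325 mA

Equivalent of the parallel group: R_p = 1.342 kΩ.
V_A = 12.0 × 1.342/3.002 = 5.365 V.
I(R_G) = V_A / R_G = 5.365/16.5 = 0.3252 mA.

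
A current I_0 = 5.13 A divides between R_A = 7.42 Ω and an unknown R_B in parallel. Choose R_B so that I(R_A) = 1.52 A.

In a two-way split, I_A/I_0 = R_B/(R_A + R_B).
With f = 0.2963, R_B = R_A · f/(1−f) = 7.42 × 0.4211 = 3.124 Ω.

R_B ≈ 3.12 Ω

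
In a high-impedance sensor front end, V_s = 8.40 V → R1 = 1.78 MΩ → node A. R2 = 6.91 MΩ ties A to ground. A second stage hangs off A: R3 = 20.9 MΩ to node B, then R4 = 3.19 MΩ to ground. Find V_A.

V_A ≈ 6.31 V

The second stage (R3 + R4 = 24.09 MΩ) loads node A in parallel with R2.
Effective lower resistance at A: R2 ‖ 24.09 = 5.370 MΩ.
V_A = 8.40 × 5.370/(1.78 + 5.370) = 6.309 V.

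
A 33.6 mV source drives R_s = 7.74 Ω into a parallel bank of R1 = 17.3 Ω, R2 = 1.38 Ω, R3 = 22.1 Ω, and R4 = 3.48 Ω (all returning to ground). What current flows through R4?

I ≈ 1.00 mA

Equivalent of the parallel group: R_p = 0.8968 Ω.
V_A by voltage divider: V_A = 33.6 × 0.8968/(7.74 + 0.8968) = 3.489 mV.
Branch current I = V_A/R4 = 3.489/3.48 = 1.003 mA.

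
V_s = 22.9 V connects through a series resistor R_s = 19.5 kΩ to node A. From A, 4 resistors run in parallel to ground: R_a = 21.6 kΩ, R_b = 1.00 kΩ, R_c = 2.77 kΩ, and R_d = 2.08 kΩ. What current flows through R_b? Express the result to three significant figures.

I ≈ 0.606 mA

Equivalent of the parallel group: R_p = 0.5296 kΩ.
V_A = 22.9 × 0.5296/20.03 = 0.6055 V.
Branch current I = V_A/R_b = 0.6055/1.00 = 0.6055 mA.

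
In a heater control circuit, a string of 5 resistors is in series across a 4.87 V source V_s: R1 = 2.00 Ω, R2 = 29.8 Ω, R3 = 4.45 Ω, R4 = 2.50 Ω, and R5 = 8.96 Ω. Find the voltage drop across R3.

V ≈ 0.454 V

ΣR = 2.00 + 29.8 + 4.45 + 2.50 + 8.96 = 47.71 Ω.
V = V_s · R/ΣR = 4.87 × 0.09327 = 0.4542 V.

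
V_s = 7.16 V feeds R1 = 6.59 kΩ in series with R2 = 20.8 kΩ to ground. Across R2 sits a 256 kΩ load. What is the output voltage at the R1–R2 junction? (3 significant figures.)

The load sits in parallel with R2, giving an effective lower resistance R2' = R2·R_L/(R2+R_L) = 19.24 kΩ.
Then V_out = V_s · R2'/(R1 + R2') = 7.16 × 19.24/25.83 = 5.333 V.

V_out ≈ 5.33 V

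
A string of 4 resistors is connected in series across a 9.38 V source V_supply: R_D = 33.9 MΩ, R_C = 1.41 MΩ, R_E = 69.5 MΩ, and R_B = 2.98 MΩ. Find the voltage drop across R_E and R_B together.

V ≈ 6.31 V

ΣR = 33.9 + 1.41 + 69.5 + 2.98 = 107.8 MΩ.
R_{R_E..R_B} = 69.5 + 2.98 = 72.48 MΩ.
V = V_supply · R/ΣR = 9.38 × 0.6724 = 6.307 V.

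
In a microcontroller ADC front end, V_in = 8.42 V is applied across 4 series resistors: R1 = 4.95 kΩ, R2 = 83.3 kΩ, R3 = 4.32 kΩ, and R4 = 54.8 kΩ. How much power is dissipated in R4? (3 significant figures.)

Series current I = V_in/ΣR = 8.42/147.4 = 0.05714 mA.
P(R4) = I²·R4 = (0.05714)² × 54.8 = 0.1789 mW.

P ≈ 0.179 mW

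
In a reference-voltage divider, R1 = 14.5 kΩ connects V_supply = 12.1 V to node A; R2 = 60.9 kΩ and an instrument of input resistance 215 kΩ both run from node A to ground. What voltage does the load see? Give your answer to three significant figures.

R2 ‖ R_L = (60.9 × 215)/(60.9 + 215) = 47.46 kΩ.
Then V_out = V_supply · R2'/(R1 + R2') = 12.1 × 47.46/61.96 = 9.268 V.
(Unloaded it would be 9.77 V; the load pulls it down.)

V_out ≈ 9.27 V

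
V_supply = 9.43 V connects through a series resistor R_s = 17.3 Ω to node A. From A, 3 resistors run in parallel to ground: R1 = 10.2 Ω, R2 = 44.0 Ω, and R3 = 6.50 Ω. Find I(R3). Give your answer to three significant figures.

Equivalent of the parallel group: R_p = 3.641 Ω.
V_A = 9.43 × 3.641/20.94 = 1.640 V.
I(R3) = V_A / R3 = 1.640/6.50 = 0.2523 A.

I ≈ 0.252 A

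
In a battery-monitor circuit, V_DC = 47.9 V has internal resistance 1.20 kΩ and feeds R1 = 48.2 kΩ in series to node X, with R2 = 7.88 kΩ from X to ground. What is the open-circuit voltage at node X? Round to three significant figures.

R1' = 1.20 + 48.2 = 49.40 kΩ (source resistance + R1).
Open-circuit (no load on X): V_th = V_DC · R2/(R1' + R2) = 47.9 × 7.88/(49.40 + 7.88) = 6.590 V.

V_th ≈ 6.59 V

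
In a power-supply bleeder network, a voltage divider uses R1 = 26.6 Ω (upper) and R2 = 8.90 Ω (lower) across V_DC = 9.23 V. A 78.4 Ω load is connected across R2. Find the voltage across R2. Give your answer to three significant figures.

V_out ≈ 2.13 V

First combine the lower leg with the load: R2 ‖ R_L = 7.993 Ω.
Then V_out = V_DC · R2'/(R1 + R2') = 9.23 × 7.993/34.59 = 2.133 V.
(Unloaded it would be 2.31 V; the load pulls it down.)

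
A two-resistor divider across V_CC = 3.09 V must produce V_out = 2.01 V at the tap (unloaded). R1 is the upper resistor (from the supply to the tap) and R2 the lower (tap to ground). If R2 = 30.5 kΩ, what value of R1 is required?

Required fraction k = V_out/V_CC = 0.6505.
So R1 = R2 · (V_CC/V_out − 1) = 30.5 × (3.09/2.01 − 1) = 30.5 × 0.5373 = 16.39 kΩ.

R1 ≈ 16.4 kΩ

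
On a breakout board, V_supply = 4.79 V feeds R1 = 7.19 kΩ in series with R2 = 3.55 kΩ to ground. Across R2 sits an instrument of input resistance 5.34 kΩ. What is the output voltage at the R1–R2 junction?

R2 ‖ R_L = (3.55 × 5.34)/(3.55 + 5.34) = 2.132 kΩ.
Now apply the divider: V_out = 4.79 × 0.2287 = 1.096 V.

V_out ≈ 1.10 V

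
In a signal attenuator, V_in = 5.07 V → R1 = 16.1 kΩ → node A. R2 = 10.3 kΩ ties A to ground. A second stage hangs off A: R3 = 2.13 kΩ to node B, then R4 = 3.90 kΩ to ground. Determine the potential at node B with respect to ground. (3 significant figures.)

V_B ≈ 0.627 V

Looking into the second stage from A: R3 + R4 = 6.030 kΩ appears in parallel with R2.
R2 ‖ (R3+R4) = 3.803 kΩ.
V_A = 5.07 × 3.803/(16.1 + 3.803) = 0.9688 V.
Then the unloaded second divider: V_B = V_A × R4/(R3+R4) = 0.9688 × 0.6468 = 0.6266 V.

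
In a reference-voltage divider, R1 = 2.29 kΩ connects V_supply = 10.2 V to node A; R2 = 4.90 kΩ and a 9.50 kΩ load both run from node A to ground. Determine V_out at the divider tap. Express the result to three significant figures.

V_out ≈ 5.97 V

The load sits in parallel with R2, giving an effective lower resistance R2' = R2·R_L/(R2+R_L) = 3.233 kΩ.
Voltage divider with the loaded lower leg: V_out = 10.2 × 3.233/(2.29 + 3.233) = 10.2 × 0.5853 = 5.971 V.
(Unloaded it would be 6.95 V; the load pulls it down.)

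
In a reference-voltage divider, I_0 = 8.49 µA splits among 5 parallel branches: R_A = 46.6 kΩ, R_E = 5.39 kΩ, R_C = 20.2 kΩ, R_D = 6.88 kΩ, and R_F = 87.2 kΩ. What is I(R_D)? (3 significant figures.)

ΣG = 1/46.6 + 1/5.39 + 1/20.2 + 1/6.88 + 1/87.2 = 0.4133.
Current divider: I(R_D) = I_0 · G_k/ΣG = 8.49 × (0.1453/0.4133) = 8.49 × 0.3517 = 2.986 µA.

I ≈ 2.99 µA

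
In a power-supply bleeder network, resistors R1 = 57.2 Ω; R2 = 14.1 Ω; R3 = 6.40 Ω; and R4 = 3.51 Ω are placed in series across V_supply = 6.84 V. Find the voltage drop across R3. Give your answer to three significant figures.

Total series resistance ΣR = 57.2 + 14.1 + 6.40 + 3.51 = 81.21 Ω.
Voltage divider: V = V_supply · (6.400 / 81.21) = 6.84 × 0.07881 = 0.5390 V.

V ≈ 0.539 V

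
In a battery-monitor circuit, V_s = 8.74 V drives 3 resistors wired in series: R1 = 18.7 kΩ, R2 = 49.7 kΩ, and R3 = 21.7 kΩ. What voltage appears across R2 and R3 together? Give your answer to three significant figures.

Series total: ΣR = 18.7 + 49.7 + 21.7 = 90.10 kΩ.
R_{R2..R3} = 49.7 + 21.7 = 71.40 kΩ.
Voltage divider: V = V_s · (71.40 / 90.10) = 8.74 × 0.7925 = 6.926 V.

V ≈ 6.93 V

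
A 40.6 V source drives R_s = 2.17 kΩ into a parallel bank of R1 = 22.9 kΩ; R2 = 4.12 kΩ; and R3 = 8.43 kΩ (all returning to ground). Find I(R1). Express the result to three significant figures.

I ≈ 0.944 mA

Combine the parallel branches: R_p = (1/22.9 + 1/4.12 + 1/8.43)⁻¹ = 2.469 kΩ.
V_A = 40.6 × 2.469/4.639 = 21.61 V.
Branch current I = V_A/R1 = 21.61/22.9 = 0.9436 mA.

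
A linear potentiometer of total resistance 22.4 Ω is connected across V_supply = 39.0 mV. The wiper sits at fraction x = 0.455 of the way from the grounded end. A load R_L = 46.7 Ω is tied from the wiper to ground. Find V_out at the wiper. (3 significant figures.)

V_out ≈ 15.9 mV

Lower segment x·R_p = 10.19 Ω; upper segment (1−x)·R_p = 12.21 Ω.
R_L loads the lower segment: effective lower R = 8.366 Ω.
Loaded-divider output: V_out = 39.0 × 0.4066 = 15.86 mV.
(Unloaded: V_out = x·V_supply = 17.7 mV.)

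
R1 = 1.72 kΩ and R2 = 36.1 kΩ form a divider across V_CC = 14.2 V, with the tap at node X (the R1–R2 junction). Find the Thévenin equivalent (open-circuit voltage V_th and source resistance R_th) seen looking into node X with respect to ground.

With X open, the divider is unloaded: V_th = 14.2 × 36.1/37.82 = 13.55 V.
Looking into X with the source shorted: R_th = R1·R2/(R1+R2) = 1.720 × 36.1/37.82 = 1.642 kΩ.

V_th ≈ 13.6 V, R_th ≈ 1.64 kΩ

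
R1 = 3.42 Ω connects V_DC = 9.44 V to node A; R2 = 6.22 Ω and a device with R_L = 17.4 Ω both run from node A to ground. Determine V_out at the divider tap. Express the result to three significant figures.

V_out ≈ 5.41 V

First combine the lower leg with the load: R2 ‖ R_L = 4.582 Ω.
Voltage divider with the loaded lower leg: V_out = 9.44 × 4.582/(3.42 + 4.582) = 9.44 × 0.5726 = 5.405 V.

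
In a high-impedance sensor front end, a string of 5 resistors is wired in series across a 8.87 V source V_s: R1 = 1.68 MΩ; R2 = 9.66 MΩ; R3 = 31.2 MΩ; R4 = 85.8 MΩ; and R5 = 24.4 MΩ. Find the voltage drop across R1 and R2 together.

V ≈ 0.659 V

Total series resistance ΣR = 1.68 + 9.66 + 31.2 + 85.8 + 24.4 = 152.7 MΩ.
R_{R1..R2} = 1.68 + 9.66 = 11.34 MΩ.
By the voltage-divider rule, V = 8.87 × 11.34/152.7 = 0.6585 V.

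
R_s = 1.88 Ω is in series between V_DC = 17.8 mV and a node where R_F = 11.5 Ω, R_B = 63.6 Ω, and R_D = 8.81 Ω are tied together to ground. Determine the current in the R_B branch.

Equivalent of the parallel group: R_p = 4.626 Ω.
Node voltage V_A = V_DC · R_p/(R_s + R_p) = 17.8 × 0.7110 = 12.66 mV.
I(R_B) = V_A / R_B = 12.66/63.6 = 0.1990 mA.

I ≈ 0.199 mA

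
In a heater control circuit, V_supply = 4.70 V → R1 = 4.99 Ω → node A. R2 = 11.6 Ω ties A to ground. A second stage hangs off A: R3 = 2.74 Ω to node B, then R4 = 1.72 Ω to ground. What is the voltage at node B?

V_B ≈ 0.711 V

Looking into the second stage from A: R3 + R4 = 4.460 Ω appears in parallel with R2.
Effective lower resistance at A: R2 ‖ 4.460 = 3.221 Ω.
So V_A = 4.70 × 0.3923 = 1.844 V.
Stage 2 is unloaded, so V_B = V_A · R4/(R3+R4) = 1.844 × 1.72/4.460 = 0.7111 V.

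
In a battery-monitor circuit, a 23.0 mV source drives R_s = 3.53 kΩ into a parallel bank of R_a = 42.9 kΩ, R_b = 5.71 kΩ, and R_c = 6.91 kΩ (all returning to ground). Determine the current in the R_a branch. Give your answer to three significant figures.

Combine the parallel branches: R_p = (1/42.9 + 1/5.71 + 1/6.91)⁻¹ = 2.914 kΩ.
V_A = 23.0 × 2.914/6.444 = 10.40 mV.
I(R_a) = V_A / R_a = 10.40/42.9 = 0.2424 µA.

I ≈ 0.242 µA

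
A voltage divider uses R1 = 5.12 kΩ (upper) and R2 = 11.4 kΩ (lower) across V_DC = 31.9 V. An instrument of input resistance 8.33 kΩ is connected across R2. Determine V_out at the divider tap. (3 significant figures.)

R2 ‖ R_L = (11.4 × 8.33)/(11.4 + 8.33) = 4.813 kΩ.
Now apply the divider: V_out = 31.9 × 0.4846 = 15.46 V.

V_out ≈ 15.5 V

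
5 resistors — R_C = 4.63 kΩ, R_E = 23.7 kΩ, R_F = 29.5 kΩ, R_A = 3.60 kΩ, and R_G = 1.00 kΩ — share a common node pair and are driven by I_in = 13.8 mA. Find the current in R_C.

Total conductance ΣG = 1/4.63 + 1/23.7 + 1/29.5 + 1/3.60 + 1/1.00 = 1.570 (units of 1/kΩ).
Current divider: I(R_C) = I_in · G_k/ΣG = 13.8 × (0.2160/1.570) = 13.8 × 0.1376 = 1.899 mA.

I ≈ 1.90 mA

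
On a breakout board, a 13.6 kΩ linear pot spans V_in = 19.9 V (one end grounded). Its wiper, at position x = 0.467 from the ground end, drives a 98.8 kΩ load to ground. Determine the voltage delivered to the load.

V_out ≈ 8.99 V

Lower segment x·R_p = 6.351 kΩ; upper segment (1−x)·R_p = 7.249 kΩ.
Lower segment in parallel with the load: 6.351 ‖ 98.8 = 5.968 kΩ.
V_out = 19.9 × 5.968/(7.249 + 5.968) = 8.985 V.
(Unloaded: V_out = x·V_in = 9.29 V.)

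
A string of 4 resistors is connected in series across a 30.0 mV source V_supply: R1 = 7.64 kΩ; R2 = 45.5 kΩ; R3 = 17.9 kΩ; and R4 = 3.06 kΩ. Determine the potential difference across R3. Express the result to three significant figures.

V ≈ 7.25 mV

ΣR = 7.64 + 45.5 + 17.9 + 3.06 = 74.10 kΩ.
Voltage divider: V = V_supply · (17.90 / 74.10) = 30.0 × 0.2416 = 7.247 mV.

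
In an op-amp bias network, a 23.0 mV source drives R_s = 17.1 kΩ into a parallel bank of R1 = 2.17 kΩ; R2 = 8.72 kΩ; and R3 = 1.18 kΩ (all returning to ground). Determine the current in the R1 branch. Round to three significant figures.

I ≈ 0.418 µA

Combine the parallel branches: R_p = (1/2.17 + 1/8.72 + 1/1.18)⁻¹ = 0.7028 kΩ.
V_A = 23.0 × 0.7028/17.80 = 0.9079 mV.
Branch current I = V_A/R1 = 0.9079/2.17 = 0.4184 µA.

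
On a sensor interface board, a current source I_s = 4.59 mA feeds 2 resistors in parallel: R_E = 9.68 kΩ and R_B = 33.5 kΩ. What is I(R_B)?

I ≈ 1.03 mA

For two parallel branches, I_k = I_s · (other R)/(sum of R).
I(R_B) = 4.59 × 9.68/(9.68 + 33.5) = 4.59 × 0.2242 = 1.029 mA.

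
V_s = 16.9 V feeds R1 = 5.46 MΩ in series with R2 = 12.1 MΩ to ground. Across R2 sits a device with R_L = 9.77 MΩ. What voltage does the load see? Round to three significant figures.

V_out ≈ 8.41 V

First combine the lower leg with the load: R2 ‖ R_L = 5.405 MΩ.
Voltage divider with the loaded lower leg: V_out = 16.9 × 5.405/(5.46 + 5.405) = 16.9 × 0.4975 = 8.408 V.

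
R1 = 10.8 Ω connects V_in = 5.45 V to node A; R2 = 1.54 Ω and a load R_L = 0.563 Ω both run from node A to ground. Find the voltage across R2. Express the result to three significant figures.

V_out ≈ 0.200 V

The load sits in parallel with R2, giving an effective lower resistance R2' = R2·R_L/(R2+R_L) = 0.4123 Ω.
Then V_out = V_in · R2'/(R1 + R2') = 5.45 × 0.4123/11.21 = 0.2004 V.
(Unloaded it would be 0.680 V; the load pulls it down.)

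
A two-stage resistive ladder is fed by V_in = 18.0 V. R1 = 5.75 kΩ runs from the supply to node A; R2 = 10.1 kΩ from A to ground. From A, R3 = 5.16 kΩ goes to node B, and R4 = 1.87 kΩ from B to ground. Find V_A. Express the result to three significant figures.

V_A ≈ 7.54 V

Node A sees R2 in parallel with the series input of stage 2, R3 + R4 = 7.030 kΩ.
Effective lower resistance at A: R2 ‖ 7.030 = 4.145 kΩ.
So V_A = 18.0 × 0.4189 = 7.540 V.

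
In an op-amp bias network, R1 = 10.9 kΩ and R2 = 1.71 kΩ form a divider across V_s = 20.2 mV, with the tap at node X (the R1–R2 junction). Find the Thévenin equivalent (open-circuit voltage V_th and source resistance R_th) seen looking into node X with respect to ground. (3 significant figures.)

V_th ≈ 2.74 mV, R_th ≈ 1.48 kΩ

Open-circuit (no load on X): V_th = V_s · R2/(R1 + R2) = 20.2 × 1.71/(10.90 + 1.71) = 2.739 mV.
With V_s suppressed (replaced by a short), R_th = R1 ‖ R2 = (10.90 × 1.71)/(10.90 + 1.71) = 1.478 kΩ.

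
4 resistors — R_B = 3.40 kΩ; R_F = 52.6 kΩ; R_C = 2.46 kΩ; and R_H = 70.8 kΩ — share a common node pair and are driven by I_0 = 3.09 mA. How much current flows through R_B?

ΣG = 1/3.40 + 1/52.6 + 1/2.46 + 1/70.8 = 0.7338.
By the current-divider rule, I = I_0 · G_k/ΣG = 3.09 × 0.4008 = 1.239 mA.

I ≈ 1.24 mA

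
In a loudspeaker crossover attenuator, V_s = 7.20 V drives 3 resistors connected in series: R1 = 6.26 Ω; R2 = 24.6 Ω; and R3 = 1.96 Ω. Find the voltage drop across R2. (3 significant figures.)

V ≈ 5.40 V

ΣR = 6.26 + 24.6 + 1.96 = 32.82 Ω.
V = V_s · R/ΣR = 7.20 × 0.7495 = 5.397 V.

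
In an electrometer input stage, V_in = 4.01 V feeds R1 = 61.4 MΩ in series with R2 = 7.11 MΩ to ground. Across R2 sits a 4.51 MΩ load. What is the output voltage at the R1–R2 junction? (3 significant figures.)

R2 ‖ R_L = (7.11 × 4.51)/(7.11 + 4.51) = 2.760 MΩ.
Then V_out = V_in · R2'/(R1 + R2') = 4.01 × 2.760/64.16 = 0.1725 V.

V_out ≈ 0.172 V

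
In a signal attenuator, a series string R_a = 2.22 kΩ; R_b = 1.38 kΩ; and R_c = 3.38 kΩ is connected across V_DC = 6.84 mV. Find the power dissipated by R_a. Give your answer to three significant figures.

ΣR = 6.980 kΩ → I = 6.84/6.980 = 0.9799 µA.
V(R_a) = I·R = 2.175 mV; P = V·I = 2.175 × 0.9799 = 2.132 nW.

P ≈ 2.13 nW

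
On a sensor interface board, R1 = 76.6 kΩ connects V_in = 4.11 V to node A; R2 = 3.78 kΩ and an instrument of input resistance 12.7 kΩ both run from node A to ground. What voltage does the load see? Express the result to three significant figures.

First combine the lower leg with the load: R2 ‖ R_L = 2.913 kΩ.
Now apply the divider: V_out = 4.11 × 0.03664 = 0.1506 V.

V_out ≈ 0.151 V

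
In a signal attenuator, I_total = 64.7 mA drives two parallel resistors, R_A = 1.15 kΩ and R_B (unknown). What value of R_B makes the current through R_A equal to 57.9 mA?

R_B ≈ 9.79 kΩ

The fraction through R_A equals R_B/(R_A+R_B).
With f = 0.8949, R_B = R_A · f/(1−f) = 1.15 × 8.515 = 9.792 kΩ.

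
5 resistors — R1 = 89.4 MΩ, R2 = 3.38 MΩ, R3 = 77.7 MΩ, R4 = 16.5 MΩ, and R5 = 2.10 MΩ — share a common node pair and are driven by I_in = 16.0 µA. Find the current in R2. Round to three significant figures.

I ≈ 5.53 µA

Total conductance ΣG = 1/89.4 + 1/3.38 + 1/77.7 + 1/16.5 + 1/2.10 = 0.8567 (units of 1/MΩ).
By the current-divider rule, I = I_in · G_k/ΣG = 16.0 × 0.3453 = 5.525 µA.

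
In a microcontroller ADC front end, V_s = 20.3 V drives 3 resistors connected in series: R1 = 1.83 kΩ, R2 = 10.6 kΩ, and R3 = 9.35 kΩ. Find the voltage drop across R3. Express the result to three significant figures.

V ≈ 8.71 V

Total series resistance ΣR = 1.83 + 10.6 + 9.35 = 21.78 kΩ.
V = V_s · R/ΣR = 20.3 × 0.4293 = 8.715 V.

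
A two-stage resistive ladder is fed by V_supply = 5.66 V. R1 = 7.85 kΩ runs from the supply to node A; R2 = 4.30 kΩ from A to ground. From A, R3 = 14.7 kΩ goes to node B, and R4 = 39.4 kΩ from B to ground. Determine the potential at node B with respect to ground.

V_B ≈ 1.39 V

Looking into the second stage from A: R3 + R4 = 54.10 kΩ appears in parallel with R2.
Effective lower resistance at A: R2 ‖ 54.10 = 3.983 kΩ.
So V_A = 5.66 × 0.3366 = 1.905 V.
Stage 2 is unloaded, so V_B = V_A · R4/(R3+R4) = 1.905 × 39.4/54.10 = 1.388 V.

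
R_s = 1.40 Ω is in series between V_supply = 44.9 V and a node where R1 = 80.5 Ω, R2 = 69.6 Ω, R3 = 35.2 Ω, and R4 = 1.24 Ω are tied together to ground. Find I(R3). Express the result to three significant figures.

Combine the parallel branches: R_p = (1/80.5 + 1/69.6 + 1/35.2 + 1/1.24)⁻¹ = 1.161 Ω.
V_A = 44.9 × 1.161/2.561 = 20.35 V.
I(R3) = V_A / R3 = 20.35/35.2 = 0.5781 A.
(Equivalently: I_total = 17.54 A, then current-divider fraction G_k/ΣG = 0.03297.)

I ≈ 0.578 A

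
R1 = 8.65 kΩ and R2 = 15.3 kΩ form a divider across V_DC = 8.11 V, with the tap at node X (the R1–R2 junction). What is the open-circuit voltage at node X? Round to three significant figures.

V_th ≈ 5.18 V

With X open, the divider is unloaded: V_th = 8.11 × 15.3/23.95 = 5.181 V.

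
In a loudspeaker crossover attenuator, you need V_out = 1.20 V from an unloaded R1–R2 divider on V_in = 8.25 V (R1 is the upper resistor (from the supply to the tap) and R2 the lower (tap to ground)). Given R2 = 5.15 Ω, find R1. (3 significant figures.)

R1 ≈ 30.3 Ω

Required fraction k = V_out/V_in = 0.1455.
So R1 = R2 · (V_in/V_out − 1) = 5.15 × (8.25/1.20 − 1) = 5.15 × 5.875 = 30.26 Ω.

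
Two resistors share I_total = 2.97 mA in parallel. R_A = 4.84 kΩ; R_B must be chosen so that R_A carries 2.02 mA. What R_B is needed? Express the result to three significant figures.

R_B ≈ 10.3 kΩ

Two-branch current divider: I_A = I_total · R_B/(R_A + R_B).
2.02/2.97 = R_B/(R_A + R_B) → R_B = R_A · (0.6801)/(1 − 0.6801) = 4.84 × 2.126 = 10.29 kΩ.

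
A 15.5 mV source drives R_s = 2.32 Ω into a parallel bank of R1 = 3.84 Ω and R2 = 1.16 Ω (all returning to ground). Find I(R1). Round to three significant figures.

Combine the parallel branches: R_p = (1/3.84 + 1/1.16)⁻¹ = 0.8909 Ω.
Node voltage V_A = V_supply · R_p/(R_s + R_p) = 15.5 × 0.2775 = 4.301 mV.
Branch current I = V_A/R1 = 4.301/3.84 = 1.120 mA.

I ≈ 1.12 mA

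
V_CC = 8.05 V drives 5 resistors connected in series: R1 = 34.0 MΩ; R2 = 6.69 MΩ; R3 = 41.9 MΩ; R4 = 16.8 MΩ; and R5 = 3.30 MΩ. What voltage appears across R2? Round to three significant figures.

Series total: ΣR = 34.0 + 6.69 + 41.9 + 16.8 + 3.30 = 102.7 MΩ.
By the voltage-divider rule, V = 8.05 × 6.690/102.7 = 0.5244 V.

V ≈ 0.524 V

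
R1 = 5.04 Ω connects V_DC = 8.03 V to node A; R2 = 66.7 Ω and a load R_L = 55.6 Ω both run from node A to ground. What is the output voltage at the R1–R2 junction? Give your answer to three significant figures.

V_out ≈ 6.89 V

First combine the lower leg with the load: R2 ‖ R_L = 30.32 Ω.
Voltage divider with the loaded lower leg: V_out = 8.03 × 30.32/(5.04 + 30.32) = 8.03 × 0.8575 = 6.886 V.
(Unloaded it would be 7.47 V; the load pulls it down.)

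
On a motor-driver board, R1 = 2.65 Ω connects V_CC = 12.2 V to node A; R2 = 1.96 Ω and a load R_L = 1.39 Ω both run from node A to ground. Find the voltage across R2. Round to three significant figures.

V_out ≈ 2.86 V

R2 ‖ R_L = (1.96 × 1.39)/(1.96 + 1.39) = 0.8133 Ω.
Then V_out = V_CC · R2'/(R1 + R2') = 12.2 × 0.8133/3.463 = 2.865 V.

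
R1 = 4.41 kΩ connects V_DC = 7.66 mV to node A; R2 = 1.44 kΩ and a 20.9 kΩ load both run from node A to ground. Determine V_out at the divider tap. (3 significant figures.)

R2 ‖ R_L = (1.44 × 20.9)/(1.44 + 20.9) = 1.347 kΩ.
Now apply the divider: V_out = 7.66 × 0.2340 = 1.792 mV.

V_out ≈ 1.79 mV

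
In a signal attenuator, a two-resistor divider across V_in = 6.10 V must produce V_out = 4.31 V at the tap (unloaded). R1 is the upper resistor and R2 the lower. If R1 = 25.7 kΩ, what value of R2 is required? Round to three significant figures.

R2 ≈ 61.9 kΩ

Required fraction k = V_out/V_in = 0.7066.
R2 = R1 · 0.7066/(1 − 0.7066) = 61.88 kΩ.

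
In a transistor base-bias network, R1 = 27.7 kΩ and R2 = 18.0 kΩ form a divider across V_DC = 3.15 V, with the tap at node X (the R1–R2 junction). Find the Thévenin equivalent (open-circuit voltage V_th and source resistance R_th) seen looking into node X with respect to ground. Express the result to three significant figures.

With X open, the divider is unloaded: V_th = 3.15 × 18.0/45.70 = 1.241 V.
With V_DC suppressed (replaced by a short), R_th = R1 ‖ R2 = (27.70 × 18.0)/(27.70 + 18.0) = 10.91 kΩ.

V_th ≈ 1.24 V, R_th ≈ 10.9 kΩ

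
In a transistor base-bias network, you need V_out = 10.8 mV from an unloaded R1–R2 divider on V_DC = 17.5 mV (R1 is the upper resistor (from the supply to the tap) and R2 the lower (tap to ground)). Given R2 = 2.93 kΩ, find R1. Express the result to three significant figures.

Required fraction k = V_out/V_DC = 0.6171.
Rearranging, R1 = R2·(1−k)/k = 2.93 × 0.6204 = 1.818 kΩ.

R1 ≈ 1.82 kΩ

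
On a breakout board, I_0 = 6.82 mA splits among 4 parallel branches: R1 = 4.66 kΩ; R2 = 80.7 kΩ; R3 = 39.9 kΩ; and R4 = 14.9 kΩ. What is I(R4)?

ΣG = 1/4.66 + 1/80.7 + 1/39.9 + 1/14.9 = 0.3192.
By the current-divider rule, I = I_0 · G_k/ΣG = 6.82 × 0.2103 = 1.434 mA.

I ≈ 1.43 mA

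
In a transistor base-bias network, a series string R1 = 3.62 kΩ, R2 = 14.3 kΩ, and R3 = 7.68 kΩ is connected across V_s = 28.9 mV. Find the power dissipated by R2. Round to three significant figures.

The common current is I = 28.9/25.60 = 1.129 µA.
P(R2) = I²·R2 = (1.129)² × 14.3 = 18.22 nW.

P ≈ 18.2 nW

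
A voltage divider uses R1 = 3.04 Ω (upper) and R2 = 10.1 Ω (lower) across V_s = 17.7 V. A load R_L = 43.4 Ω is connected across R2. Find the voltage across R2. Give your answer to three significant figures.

R2 ‖ R_L = (10.1 × 43.4)/(10.1 + 43.4) = 8.193 Ω.
Now apply the divider: V_out = 17.7 × 0.7294 = 12.91 V.

V_out ≈ 12.9 V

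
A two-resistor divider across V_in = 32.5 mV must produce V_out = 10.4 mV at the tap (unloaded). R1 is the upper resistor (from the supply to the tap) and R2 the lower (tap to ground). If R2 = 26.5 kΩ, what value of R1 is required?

R1 ≈ 56.3 kΩ

The divider ratio is R2/(R1+R2) = 10.4/32.5 = 0.3200.
So R1 = R2 · (V_in/V_out − 1) = 26.5 × (32.5/10.4 − 1) = 26.5 × 2.125 = 56.31 kΩ.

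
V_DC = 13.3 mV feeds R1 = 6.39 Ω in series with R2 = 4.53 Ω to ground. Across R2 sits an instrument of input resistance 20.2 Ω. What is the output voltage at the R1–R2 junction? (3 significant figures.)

The load sits in parallel with R2, giving an effective lower resistance R2' = R2·R_L/(R2+R_L) = 3.700 Ω.
Now apply the divider: V_out = 13.3 × 0.3667 = 4.877 mV.
(Unloaded it would be 5.52 mV; the load pulls it down.)

V_out ≈ 4.88 mV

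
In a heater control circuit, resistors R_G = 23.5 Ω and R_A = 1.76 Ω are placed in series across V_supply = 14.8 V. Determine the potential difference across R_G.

Total series resistance ΣR = 23.5 + 1.76 = 25.26 Ω.
V = V_supply · R/ΣR = 14.8 × 0.9303 = 13.77 V.

V ≈ 13.8 V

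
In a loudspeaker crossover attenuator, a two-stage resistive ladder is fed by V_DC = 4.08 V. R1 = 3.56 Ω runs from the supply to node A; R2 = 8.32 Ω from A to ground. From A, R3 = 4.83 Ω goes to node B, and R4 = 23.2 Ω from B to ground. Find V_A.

The second stage (R3 + R4 = 28.03 Ω) loads node A in parallel with R2.
Effective lower resistance at A: R2 ‖ 28.03 = 6.416 Ω.
So V_A = 4.08 × 0.6431 = 2.624 V.

V_A ≈ 2.62 V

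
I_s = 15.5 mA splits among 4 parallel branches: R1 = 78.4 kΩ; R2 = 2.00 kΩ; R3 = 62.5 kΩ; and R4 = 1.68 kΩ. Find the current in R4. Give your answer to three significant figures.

I ≈ 8.21 mA

Conductances: ΣG = 1/78.4 + 1/2.00 + 1/62.5 + 1/1.68 = 1.124 (1/kΩ).
R4 takes the fraction G_k/ΣG = 0.5952/1.124 = 0.5296, so I = 15.5 × 0.5296 = 8.208 mA.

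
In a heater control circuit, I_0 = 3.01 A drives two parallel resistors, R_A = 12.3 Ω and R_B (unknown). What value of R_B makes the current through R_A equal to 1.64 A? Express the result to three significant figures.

R_B ≈ 14.7 Ω

Two-branch current divider: I_A = I_0 · R_B/(R_A + R_B).
With f = 0.5449, R_B = R_A · f/(1−f) = 12.3 × 1.197 = 14.72 Ω.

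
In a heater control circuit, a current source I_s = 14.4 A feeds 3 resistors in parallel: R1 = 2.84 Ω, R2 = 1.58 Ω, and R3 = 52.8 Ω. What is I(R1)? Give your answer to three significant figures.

I ≈ 5.05 A

Total conductance ΣG = 1/2.84 + 1/1.58 + 1/52.8 = 1.004 (units of 1/Ω).
By the current-divider rule, I = I_s · G_k/ΣG = 14.4 × 0.3507 = 5.050 A.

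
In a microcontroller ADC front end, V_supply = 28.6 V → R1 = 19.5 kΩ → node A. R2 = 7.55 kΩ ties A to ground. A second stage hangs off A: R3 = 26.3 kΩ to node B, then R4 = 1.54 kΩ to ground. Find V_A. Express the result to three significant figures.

V_A ≈ 6.68 V

Looking into the second stage from A: R3 + R4 = 27.84 kΩ appears in parallel with R2.
R2 ‖ (R3+R4) = 5.939 kΩ.
V_A = 28.6 × 5.939/(19.5 + 5.939) = 6.677 V.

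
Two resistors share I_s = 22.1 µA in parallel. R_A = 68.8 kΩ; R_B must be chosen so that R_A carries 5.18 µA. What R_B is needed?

In a two-way split, I_A/I_s = R_B/(R_A + R_B).
With f = 0.2344, R_B = R_A · f/(1−f) = 68.8 × 0.3061 = 21.06 kΩ.

R_B ≈ 21.1 kΩ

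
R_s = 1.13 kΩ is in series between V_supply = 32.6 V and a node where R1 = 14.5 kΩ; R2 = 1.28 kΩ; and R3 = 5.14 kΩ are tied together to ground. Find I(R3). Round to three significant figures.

I ≈ 2.91 mA

Parallel bank: R_p = 1/(1/14.5 + 1/1.28 + 1/5.14) = 0.9572 kΩ.
Node voltage V_A = V_supply · R_p/(R_s + R_p) = 32.6 × 0.4586 = 14.95 V.
I(R3) = V_A / R3 = 14.95/5.14 = 2.909 mA.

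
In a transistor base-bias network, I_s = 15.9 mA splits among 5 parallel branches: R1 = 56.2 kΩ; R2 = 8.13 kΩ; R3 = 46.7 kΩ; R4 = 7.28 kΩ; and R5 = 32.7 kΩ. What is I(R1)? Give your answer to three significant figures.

Conductances: ΣG = 1/56.2 + 1/8.13 + 1/46.7 + 1/7.28 + 1/32.7 = 0.3302 (1/kΩ).
By the current-divider rule, I = I_s · G_k/ΣG = 15.9 × 0.05390 = 0.8569 mA.

I ≈ 0.857 mA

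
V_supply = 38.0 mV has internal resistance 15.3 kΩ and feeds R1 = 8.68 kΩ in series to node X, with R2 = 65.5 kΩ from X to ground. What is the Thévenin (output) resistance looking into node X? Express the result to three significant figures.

R_th ≈ 17.6 kΩ

R1' = 15.3 + 8.68 = 23.98 kΩ (source resistance + R1).
Zeroing V_supply shorts the top of R1' to ground, so R_th = R1' ‖ R2 = 17.55 kΩ.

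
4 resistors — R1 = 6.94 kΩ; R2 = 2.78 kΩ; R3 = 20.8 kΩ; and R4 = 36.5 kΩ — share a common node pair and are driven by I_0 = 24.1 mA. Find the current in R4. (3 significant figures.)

ΣG = 1/6.94 + 1/2.78 + 1/20.8 + 1/36.5 = 0.5793.
By the current-divider rule, I = I_0 · G_k/ΣG = 24.1 × 0.04730 = 1.140 mA.

I ≈ 1.14 mA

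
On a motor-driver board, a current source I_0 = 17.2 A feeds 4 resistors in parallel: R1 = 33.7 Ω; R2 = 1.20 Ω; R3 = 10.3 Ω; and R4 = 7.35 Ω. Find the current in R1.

Conductances: ΣG = 1/33.7 + 1/1.20 + 1/10.3 + 1/7.35 = 1.096 (1/Ω).
By the current-divider rule, I = I_0 · G_k/ΣG = 17.2 × 0.02707 = 0.4656 A.

I ≈ 0.466 A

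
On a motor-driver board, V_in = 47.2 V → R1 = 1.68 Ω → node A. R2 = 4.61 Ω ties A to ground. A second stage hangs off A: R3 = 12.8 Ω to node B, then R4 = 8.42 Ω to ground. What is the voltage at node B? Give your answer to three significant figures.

V_B ≈ 13.0 V

The second stage (R3 + R4 = 21.22 Ω) loads node A in parallel with R2.
Effective lower resistance at A: R2 ‖ 21.22 = 3.787 Ω.
So V_A = 47.2 × 0.6927 = 32.70 V.
V_B = V_A × 0.3968 = 12.97 V.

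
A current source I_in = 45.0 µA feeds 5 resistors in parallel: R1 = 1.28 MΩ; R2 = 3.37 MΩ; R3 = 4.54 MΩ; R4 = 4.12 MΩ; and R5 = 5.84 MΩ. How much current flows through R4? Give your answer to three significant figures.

I ≈ 6.38 µA

ΣG = 1/1.28 + 1/3.37 + 1/4.54 + 1/4.12 + 1/5.84 = 1.712.
By the current-divider rule, I = I_in · G_k/ΣG = 45.0 × 0.1418 = 6.379 µA.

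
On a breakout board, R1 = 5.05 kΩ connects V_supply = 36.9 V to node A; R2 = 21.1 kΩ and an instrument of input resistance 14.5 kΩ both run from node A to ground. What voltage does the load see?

The load sits in parallel with R2, giving an effective lower resistance R2' = R2·R_L/(R2+R_L) = 8.594 kΩ.
Now apply the divider: V_out = 36.9 × 0.6299 = 23.24 V.

V_out ≈ 23.2 V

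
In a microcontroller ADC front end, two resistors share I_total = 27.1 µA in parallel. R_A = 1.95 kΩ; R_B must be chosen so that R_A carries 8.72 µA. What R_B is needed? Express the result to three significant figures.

In a two-way split, I_A/I_total = R_B/(R_A + R_B).
8.72/27.1 = R_B/(R_A + R_B) → R_B = R_A · (0.3218)/(1 − 0.3218) = 1.95 × 0.4744 = 0.9251 kΩ.

R_B ≈ 0.925 kΩ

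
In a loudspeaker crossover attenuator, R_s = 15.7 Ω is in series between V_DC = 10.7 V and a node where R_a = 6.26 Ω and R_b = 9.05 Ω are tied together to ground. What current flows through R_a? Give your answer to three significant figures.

I ≈ 0.326 A

Combine the parallel branches: R_p = (1/6.26 + 1/9.05)⁻¹ = 3.700 Ω.
V_A by voltage divider: V_A = 10.7 × 3.700/(15.7 + 3.700) = 2.041 V.
Branch current I = V_A/R_a = 2.041/6.26 = 0.3260 A.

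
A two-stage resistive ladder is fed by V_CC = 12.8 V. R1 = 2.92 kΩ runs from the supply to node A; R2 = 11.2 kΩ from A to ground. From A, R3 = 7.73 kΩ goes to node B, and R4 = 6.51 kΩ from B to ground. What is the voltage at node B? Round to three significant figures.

Node A sees R2 in parallel with the series input of stage 2, R3 + R4 = 14.24 kΩ.
R2 ‖ (R3+R4) = 6.269 kΩ.
First divider: V_A = V_CC · 6.269/(2.92 + 6.269) = 8.733 V.
Then the unloaded second divider: V_B = V_A × R4/(R3+R4) = 8.733 × 0.4572 = 3.992 V.

V_B ≈ 3.99 V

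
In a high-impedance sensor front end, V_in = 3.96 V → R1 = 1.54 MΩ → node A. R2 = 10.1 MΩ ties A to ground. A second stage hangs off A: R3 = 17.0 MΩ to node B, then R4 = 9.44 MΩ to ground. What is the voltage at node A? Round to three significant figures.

V_A ≈ 3.27 V

Looking into the second stage from A: R3 + R4 = 26.44 MΩ appears in parallel with R2.
R2 ‖ (R3+R4) = 7.308 MΩ.
So V_A = 3.96 × 0.8260 = 3.271 V.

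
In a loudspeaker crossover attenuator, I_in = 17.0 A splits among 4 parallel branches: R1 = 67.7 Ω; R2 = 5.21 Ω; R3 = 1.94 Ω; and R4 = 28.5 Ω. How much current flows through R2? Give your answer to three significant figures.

Total conductance ΣG = 1/67.7 + 1/5.21 + 1/1.94 + 1/28.5 = 0.7573 (units of 1/Ω).
Current divider: I(R2) = I_in · G_k/ΣG = 17.0 × (0.1919/0.7573) = 17.0 × 0.2535 = 4.309 A.

I ≈ 4.31 A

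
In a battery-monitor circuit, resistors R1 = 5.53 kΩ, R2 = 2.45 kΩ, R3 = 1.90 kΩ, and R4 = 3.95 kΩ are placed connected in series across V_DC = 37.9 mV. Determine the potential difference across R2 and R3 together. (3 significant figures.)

Total series resistance ΣR = 5.53 + 2.45 + 1.90 + 3.95 = 13.83 kΩ.
R_{R2..R3} = 2.45 + 1.90 = 4.350 kΩ.
V = V_DC · R/ΣR = 37.9 × 0.3145 = 11.92 mV.

V ≈ 11.9 mV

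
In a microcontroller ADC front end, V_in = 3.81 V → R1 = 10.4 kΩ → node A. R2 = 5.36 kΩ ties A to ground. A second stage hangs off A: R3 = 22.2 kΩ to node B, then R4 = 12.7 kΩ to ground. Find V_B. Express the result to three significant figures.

Node A sees R2 in parallel with the series input of stage 2, R3 + R4 = 34.90 kΩ.
Effective lower resistance at A: R2 ‖ 34.90 = 4.646 kΩ.
First divider: V_A = V_in · 4.646/(10.4 + 4.646) = 1.177 V.
Stage 2 is unloaded, so V_B = V_A · R4/(R3+R4) = 1.177 × 12.7/34.90 = 0.4281 V.

V_B ≈ 0.428 V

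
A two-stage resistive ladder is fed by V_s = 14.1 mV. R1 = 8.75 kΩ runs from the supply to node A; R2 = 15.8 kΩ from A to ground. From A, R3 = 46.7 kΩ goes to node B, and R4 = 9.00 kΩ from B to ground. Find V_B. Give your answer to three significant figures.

V_B ≈ 1.33 mV

Node A sees R2 in parallel with the series input of stage 2, R3 + R4 = 55.70 kΩ.
Effective lower resistance at A: R2 ‖ 55.70 = 12.31 kΩ.
First divider: V_A = V_s · 12.31/(8.75 + 12.31) = 8.241 mV.
Then the unloaded second divider: V_B = V_A × R4/(R3+R4) = 8.241 × 0.1616 = 1.332 mV.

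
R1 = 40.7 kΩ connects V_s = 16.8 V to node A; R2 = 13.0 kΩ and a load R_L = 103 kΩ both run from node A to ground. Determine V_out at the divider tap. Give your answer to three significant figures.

First combine the lower leg with the load: R2 ‖ R_L = 11.54 kΩ.
Then V_out = V_s · R2'/(R1 + R2') = 16.8 × 11.54/52.24 = 3.712 V.

V_out ≈ 3.71 V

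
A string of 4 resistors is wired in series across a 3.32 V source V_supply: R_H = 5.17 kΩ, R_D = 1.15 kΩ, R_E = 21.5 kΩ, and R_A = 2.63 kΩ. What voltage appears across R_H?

Series total: ΣR = 5.17 + 1.15 + 21.5 + 2.63 = 30.45 kΩ.
Voltage divider: V = V_supply · (5.170 / 30.45) = 3.32 × 0.1698 = 0.5637 V.

V ≈ 0.564 V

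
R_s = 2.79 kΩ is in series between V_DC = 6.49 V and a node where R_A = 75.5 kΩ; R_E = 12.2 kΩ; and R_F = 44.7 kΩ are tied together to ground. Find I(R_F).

I ≈ 0.109 mA

Equivalent of the parallel group: R_p = 8.505 kΩ.
V_A by voltage divider: V_A = 6.49 × 8.505/(2.79 + 8.505) = 4.887 V.
I(R_F) = V_A / R_F = 4.887/44.7 = 0.1093 mA.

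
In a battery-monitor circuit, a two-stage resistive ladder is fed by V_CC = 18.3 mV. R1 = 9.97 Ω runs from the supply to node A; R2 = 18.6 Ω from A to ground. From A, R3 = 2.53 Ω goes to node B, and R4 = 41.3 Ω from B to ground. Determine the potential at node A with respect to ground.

V_A ≈ 10.4 mV

Looking into the second stage from A: R3 + R4 = 43.83 Ω appears in parallel with R2.
R2 ‖ (R3+R4) = 13.06 Ω.
So V_A = 18.3 × 0.5671 = 10.38 mV.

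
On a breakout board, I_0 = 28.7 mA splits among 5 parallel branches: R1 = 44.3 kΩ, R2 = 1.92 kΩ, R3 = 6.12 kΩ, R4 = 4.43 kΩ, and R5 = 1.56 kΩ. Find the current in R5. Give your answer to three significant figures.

I ≈ 11.7 mA

Conductances: ΣG = 1/44.3 + 1/1.92 + 1/6.12 + 1/4.43 + 1/1.56 = 1.574 (1/kΩ).
Current divider: I(R5) = I_0 · G_k/ΣG = 28.7 × (0.6410/1.574) = 28.7 × 0.4074 = 11.69 mA.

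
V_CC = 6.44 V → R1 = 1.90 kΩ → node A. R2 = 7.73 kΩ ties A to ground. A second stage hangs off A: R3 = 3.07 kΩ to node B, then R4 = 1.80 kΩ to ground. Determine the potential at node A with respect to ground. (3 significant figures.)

V_A ≈ 3.94 V

The second stage (R3 + R4 = 4.870 kΩ) loads node A in parallel with R2.
R2 ‖ (R3+R4) = 2.988 kΩ.
V_A = 6.44 × 2.988/(1.90 + 2.988) = 3.937 V.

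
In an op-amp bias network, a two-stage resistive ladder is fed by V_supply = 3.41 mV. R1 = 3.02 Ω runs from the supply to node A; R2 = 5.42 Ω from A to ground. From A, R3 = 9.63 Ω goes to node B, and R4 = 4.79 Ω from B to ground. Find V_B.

Node A sees R2 in parallel with the series input of stage 2, R3 + R4 = 14.42 Ω.
R2 ‖ (R3+R4) = 3.939 Ω.
First divider: V_A = V_supply · 3.939/(3.02 + 3.939) = 1.930 mV.
V_B = V_A × 0.3322 = 0.6412 mV.

V_B ≈ 0.641 mV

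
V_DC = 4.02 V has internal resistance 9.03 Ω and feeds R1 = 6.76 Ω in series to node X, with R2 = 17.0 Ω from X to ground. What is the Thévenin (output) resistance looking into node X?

R1' = 9.03 + 6.76 = 15.79 Ω (source resistance + R1).
With V_DC suppressed (replaced by a short), R_th = R1' ‖ R2 = (15.79 × 17.0)/(15.79 + 17.0) = 8.186 Ω.

R_th ≈ 8.19 Ω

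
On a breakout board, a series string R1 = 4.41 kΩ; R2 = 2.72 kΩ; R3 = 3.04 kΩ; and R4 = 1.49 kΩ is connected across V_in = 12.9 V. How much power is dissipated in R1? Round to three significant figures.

The common current is I = 12.9/11.66 = 1.106 mA.
P = I²R = 1.224 × 4.41 = 5.398 mW.

P ≈ 5.40 mW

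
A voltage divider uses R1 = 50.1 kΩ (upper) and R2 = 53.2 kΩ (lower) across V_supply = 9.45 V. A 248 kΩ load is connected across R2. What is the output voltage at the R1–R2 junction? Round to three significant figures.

First combine the lower leg with the load: R2 ‖ R_L = 43.80 kΩ.
Then V_out = V_supply · R2'/(R1 + R2') = 9.45 × 43.80/93.90 = 4.408 V.
(Unloaded it would be 4.87 V; the load pulls it down.)

V_out ≈ 4.41 V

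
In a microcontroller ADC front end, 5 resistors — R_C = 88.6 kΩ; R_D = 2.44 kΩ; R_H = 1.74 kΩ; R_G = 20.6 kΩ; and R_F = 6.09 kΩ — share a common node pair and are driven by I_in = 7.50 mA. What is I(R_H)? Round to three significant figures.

ΣG = 1/88.6 + 1/2.44 + 1/1.74 + 1/20.6 + 1/6.09 = 1.209.
Current divider: I(R_H) = I_in · G_k/ΣG = 7.50 × (0.5747/1.209) = 7.50 × 0.4755 = 3.566 mA.

I ≈ 3.57 mA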